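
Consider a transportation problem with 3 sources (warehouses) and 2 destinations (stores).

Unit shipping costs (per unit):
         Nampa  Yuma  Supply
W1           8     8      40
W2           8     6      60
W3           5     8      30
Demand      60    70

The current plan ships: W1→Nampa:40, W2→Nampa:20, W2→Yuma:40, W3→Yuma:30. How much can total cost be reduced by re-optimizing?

Current plan cost = 40·8 + 20·8 + 40·6 + 30·8 = 960.
Optimal plan:
  W1 to Nampa: 30 × 8 = 240
  W1 to Yuma: 10 × 8 = 80
  W2 to Yuma: 60 × 6 = 360
  W3 to Nampa: 30 × 5 = 150
Optimal cost = 830.
Saving = 960 − 830 = 130.

130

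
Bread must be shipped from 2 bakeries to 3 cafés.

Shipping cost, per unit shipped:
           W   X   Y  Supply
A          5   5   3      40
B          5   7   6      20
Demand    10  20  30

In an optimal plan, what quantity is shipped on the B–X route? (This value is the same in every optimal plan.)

The minimum-cost plan:
  A->X: 10 trays
  A->Y: 30 trays
  B->W: 10 trays
  B->X: 10 trays
Total cost = 260.
So B→X carries 10 trays.

10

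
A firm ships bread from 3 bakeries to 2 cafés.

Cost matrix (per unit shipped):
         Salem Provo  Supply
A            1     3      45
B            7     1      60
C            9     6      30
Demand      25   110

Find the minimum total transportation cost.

An optimal shipping plan:
  A to Salem: 25 × 1 = 25
  A to Provo: 20 × 3 = 60
  B to Provo: 60 × 1 = 60
  C to Provo: 30 × 6 = 180
Total = 25 + 60 + 60 + 180 = 325.

325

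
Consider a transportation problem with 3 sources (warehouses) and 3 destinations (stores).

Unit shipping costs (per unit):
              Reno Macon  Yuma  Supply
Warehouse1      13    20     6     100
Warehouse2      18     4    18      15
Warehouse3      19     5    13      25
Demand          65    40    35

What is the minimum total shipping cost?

1240

A cheapest plan:
  Warehouse1 to Reno: 65 × 13 = 845
  Warehouse1 to Yuma: 35 × 6 = 210
  Warehouse2 to Macon: 15 × 4 = 60
  Warehouse3 to Macon: 25 × 5 = 125
Total = 845 + 210 + 60 + 125 = 1240.
(Supply check: Warehouse1 ships 100; Warehouse2 ships 15; Warehouse3 ships 25.)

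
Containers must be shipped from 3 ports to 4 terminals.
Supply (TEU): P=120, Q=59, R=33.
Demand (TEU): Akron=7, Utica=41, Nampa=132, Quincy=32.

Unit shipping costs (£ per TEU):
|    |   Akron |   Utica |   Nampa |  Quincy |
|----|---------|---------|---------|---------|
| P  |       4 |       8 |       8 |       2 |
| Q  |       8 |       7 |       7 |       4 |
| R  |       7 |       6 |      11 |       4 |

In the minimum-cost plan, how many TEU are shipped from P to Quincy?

32

The minimum-cost plan:
  P–Akron: 7 × £4 = £28
  P–Utica: 8 × £8 = £64
  P–Nampa: 73 × £8 = £584
  P–Quincy: 32 × £2 = £64
  Q–Nampa: 59 × £7 = £413
  R–Utica: 33 × £6 = £198
Total cost = £1351.
So P→Quincy carries 32 TEU.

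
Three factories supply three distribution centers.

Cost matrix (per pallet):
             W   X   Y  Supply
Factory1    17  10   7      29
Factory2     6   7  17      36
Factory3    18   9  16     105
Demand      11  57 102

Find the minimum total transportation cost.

1900

A cheapest plan:
  Factory1–Y: 29 × 7 = 203
  Factory2–W: 11 × 6 = 66
  Factory2–X: 25 × 7 = 175
  Factory3–X: 32 × 9 = 288
  Factory3–Y: 73 × 16 = 1168
Total = 203 + 66 + 175 + 288 + 1168 = 1900.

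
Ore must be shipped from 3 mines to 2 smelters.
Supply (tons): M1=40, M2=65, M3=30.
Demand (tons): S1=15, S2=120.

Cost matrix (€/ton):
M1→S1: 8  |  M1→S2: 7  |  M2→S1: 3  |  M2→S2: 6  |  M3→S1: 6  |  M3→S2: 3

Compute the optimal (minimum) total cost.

A cheapest plan:
  M1 to S2: 40 × €7 = €280
  M2 to S1: 15 × €3 = €45
  M2 to S2: 50 × €6 = €300
  M3 to S2: 30 × €3 = €90
Total = 280 + 45 + 300 + 90 = €715.

715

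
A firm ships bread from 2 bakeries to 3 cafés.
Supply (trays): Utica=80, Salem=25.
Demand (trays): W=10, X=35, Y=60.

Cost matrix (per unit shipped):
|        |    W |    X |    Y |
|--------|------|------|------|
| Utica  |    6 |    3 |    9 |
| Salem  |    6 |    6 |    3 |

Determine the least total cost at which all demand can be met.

A cheapest plan:
  Utica->W: 10 × 6 = 60
  Utica->X: 35 × 3 = 105
  Utica->Y: 35 × 9 = 315
  Salem->Y: 25 × 3 = 75
Total = 60 + 105 + 315 + 75 = 555.
(Supply check: Utica ships 80; Salem ships 25.)

555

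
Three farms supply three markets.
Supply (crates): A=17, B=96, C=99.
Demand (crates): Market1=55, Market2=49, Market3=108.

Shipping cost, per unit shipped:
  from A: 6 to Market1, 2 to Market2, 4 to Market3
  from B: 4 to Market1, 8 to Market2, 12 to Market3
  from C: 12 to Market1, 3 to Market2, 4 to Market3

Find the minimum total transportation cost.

Optimal allocation:
  A–Market2: 8 × 2 = 16
  A–Market3: 9 × 4 = 36
  B–Market1: 55 × 4 = 220
  B–Market2: 41 × 8 = 328
  C–Market3: 99 × 4 = 396
Total = 16 + 36 + 220 + 328 + 396 = 996.
(Supply check: A ships 17; B ships 96; C ships 99.)

996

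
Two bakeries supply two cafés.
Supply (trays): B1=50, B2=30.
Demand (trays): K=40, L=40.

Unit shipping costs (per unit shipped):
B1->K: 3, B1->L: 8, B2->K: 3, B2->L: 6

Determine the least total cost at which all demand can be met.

An optimal shipping plan:
  B1→K: 40 trays
  B1→L: 10 trays
  B2→L: 30 trays
Total cost = 380.
(Supply check: B1 ships 50; B2 ships 30.)

380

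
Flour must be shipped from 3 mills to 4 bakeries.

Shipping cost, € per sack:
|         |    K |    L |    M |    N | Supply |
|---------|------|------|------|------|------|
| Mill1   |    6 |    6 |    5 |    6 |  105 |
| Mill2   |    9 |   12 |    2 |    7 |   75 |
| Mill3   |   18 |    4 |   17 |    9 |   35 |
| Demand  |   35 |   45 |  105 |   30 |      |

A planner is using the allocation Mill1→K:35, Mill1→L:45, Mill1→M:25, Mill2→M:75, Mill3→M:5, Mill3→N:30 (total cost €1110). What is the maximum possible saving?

220

Current plan cost = 35·6 + 45·6 + 25·5 + 75·2 + 5·17 + 30·9 = €1110.
Optimal plan:
  Mill1 to K: 35 × €6 = €210
  Mill1 to L: 10 × €6 = €60
  Mill1 to M: 30 × €5 = €150
  Mill1 to N: 30 × €6 = €180
  Mill2 to M: 75 × €2 = €150
  Mill3 to L: 35 × €4 = €140
Optimal cost = €890.
Saving = 1110 − 890 = €220.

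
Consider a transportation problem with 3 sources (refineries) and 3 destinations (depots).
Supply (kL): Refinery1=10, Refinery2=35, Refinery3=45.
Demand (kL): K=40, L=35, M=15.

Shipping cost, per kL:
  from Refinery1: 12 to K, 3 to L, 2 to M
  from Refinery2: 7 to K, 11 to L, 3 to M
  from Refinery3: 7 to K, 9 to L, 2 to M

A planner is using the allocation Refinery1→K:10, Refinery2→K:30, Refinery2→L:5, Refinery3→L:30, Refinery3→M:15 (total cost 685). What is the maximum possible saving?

Current plan cost = 10·12 + 30·7 + 5·11 + 30·9 + 15·2 = 685.
Optimal plan:
  Refinery1→L: 10 × 3 = 30
  Refinery2→K: 35 × 7 = 245
  Refinery3→K: 5 × 7 = 35
  Refinery3→L: 25 × 9 = 225
  Refinery3→M: 15 × 2 = 30
Optimal cost = 565.
Saving = 685 − 565 = 120.

120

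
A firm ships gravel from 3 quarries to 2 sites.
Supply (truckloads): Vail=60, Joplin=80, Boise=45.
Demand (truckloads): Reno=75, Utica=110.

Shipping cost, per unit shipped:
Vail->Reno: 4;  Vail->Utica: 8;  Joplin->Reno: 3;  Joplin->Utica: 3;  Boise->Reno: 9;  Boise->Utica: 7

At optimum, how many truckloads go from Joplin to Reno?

The minimum-cost plan:
  Vail->Reno: 60 truckloads
  Joplin->Reno: 15 truckloads
  Joplin->Utica: 65 truckloads
  Boise->Utica: 45 truckloads
Total cost = 795.
So Joplin→Reno carries 15 truckloads.

15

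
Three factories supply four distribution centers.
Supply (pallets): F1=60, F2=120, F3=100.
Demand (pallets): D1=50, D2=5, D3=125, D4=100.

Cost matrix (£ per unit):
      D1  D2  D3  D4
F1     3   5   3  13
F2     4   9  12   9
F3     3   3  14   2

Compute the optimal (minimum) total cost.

1405

One minimum-cost allocation:
  F1 to D3: 60 × £3 = £180
  F2 to D1: 50 × £4 = £200
  F2 to D2: 5 × £9 = £45
  F2 to D3: 65 × £12 = £780
  F3 to D4: 100 × £2 = £200
Total = 180 + 200 + 45 + 780 + 200 = £1405.
(Supply check: F1 ships 60; F2 ships 120; F3 ships 100.)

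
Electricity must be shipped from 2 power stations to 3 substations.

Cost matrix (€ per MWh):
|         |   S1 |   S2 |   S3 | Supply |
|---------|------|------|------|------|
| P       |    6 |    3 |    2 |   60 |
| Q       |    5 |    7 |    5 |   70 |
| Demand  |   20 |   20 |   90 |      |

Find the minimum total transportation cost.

A cheapest plan:
  P to S2: 20 × €3 = €60
  P to S3: 40 × €2 = €80
  Q to S1: 20 × €5 = €100
  Q to S3: 50 × €5 = €250
Total = 60 + 80 + 100 + 250 = €490.
(Supply check: P ships 60; Q ships 70.)

490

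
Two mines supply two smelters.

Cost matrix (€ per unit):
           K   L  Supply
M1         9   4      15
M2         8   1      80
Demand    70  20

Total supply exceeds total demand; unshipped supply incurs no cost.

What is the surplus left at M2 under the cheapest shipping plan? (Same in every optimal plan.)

An optimal plan:
  M1 to K: 10 × €9 = €90
  M2 to K: 60 × €8 = €480
  M2 to L: 20 × €1 = €20
Total cost = €590.
M2 ships 80 of its 80, leaving 0.

0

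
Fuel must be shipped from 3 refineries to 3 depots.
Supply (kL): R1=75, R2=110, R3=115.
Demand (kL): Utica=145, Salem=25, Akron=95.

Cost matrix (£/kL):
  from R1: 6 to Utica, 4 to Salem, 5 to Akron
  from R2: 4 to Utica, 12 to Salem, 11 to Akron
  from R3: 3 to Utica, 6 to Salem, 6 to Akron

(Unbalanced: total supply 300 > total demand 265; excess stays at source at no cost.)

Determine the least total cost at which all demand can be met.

1130

A cheapest plan:
  R1→Salem: 25 kL
  R1→Akron: 50 kL
  R2→Utica: 75 kL
  R3→Utica: 70 kL
  R3→Akron: 45 kL
Total cost = £1130.
(Supply check: R1 ships 75; R2 ships 75; R3 ships 115.)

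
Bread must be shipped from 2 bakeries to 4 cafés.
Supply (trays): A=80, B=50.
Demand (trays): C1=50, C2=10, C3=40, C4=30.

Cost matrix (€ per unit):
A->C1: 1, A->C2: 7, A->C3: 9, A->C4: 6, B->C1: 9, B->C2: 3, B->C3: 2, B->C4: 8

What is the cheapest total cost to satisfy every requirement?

340

Optimal allocation:
  A to C1: 50 × €1 = €50
  A to C4: 30 × €6 = €180
  B to C2: 10 × €3 = €30
  B to C3: 40 × €2 = €80
Total = 50 + 180 + 30 + 80 = €340.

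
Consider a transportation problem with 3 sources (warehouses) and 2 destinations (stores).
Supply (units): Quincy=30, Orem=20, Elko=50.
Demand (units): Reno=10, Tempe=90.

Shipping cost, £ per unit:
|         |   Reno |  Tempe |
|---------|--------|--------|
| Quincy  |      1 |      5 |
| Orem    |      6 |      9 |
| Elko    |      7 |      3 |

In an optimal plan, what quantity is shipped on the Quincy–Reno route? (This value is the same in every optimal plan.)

10

Optimal shipments:
  Quincy–Reno: 10 × £1 = £10
  Quincy–Tempe: 20 × £5 = £100
  Orem–Tempe: 20 × £9 = £180
  Elko–Tempe: 50 × £3 = £150
Total cost = £440.
So Quincy→Reno carries 10 units.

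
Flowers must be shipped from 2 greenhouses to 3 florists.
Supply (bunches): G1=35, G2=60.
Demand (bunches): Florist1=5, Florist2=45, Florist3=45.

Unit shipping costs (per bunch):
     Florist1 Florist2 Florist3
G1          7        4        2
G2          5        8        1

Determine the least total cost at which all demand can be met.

A cheapest plan:
  G1->Florist2: 35 bunches
  G2->Florist1: 5 bunches
  G2->Florist2: 10 bunches
  G2->Florist3: 45 bunches
Total cost = 290.
(Supply check: G1 ships 35; G2 ships 60.)

290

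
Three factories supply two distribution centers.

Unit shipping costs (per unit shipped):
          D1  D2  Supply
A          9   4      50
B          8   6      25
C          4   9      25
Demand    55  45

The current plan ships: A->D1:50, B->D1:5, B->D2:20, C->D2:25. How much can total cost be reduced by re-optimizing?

310

Current plan cost = 50·9 + 5·8 + 20·6 + 25·9 = 835.
Optimal plan:
  A->D1: 5 × 9 = 45
  A->D2: 45 × 4 = 180
  B->D1: 25 × 8 = 200
  C->D1: 25 × 4 = 100
Optimal cost = 525.
Saving = 835 − 525 = 310.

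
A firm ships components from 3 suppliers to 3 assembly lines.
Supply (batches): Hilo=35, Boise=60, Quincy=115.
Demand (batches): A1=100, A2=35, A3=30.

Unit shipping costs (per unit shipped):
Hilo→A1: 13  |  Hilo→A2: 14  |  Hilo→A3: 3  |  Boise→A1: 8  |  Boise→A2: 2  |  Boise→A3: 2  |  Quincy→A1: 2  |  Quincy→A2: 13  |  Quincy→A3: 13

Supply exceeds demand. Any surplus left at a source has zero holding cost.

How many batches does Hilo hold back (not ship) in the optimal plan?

Minimum-cost shipments:
  Hilo->A3: 5 × 3 = 15
  Boise->A2: 35 × 2 = 70
  Boise->A3: 25 × 2 = 50
  Quincy->A1: 100 × 2 = 200
Total cost = 335.
Hilo ships 5 of its 35, leaving 30.

30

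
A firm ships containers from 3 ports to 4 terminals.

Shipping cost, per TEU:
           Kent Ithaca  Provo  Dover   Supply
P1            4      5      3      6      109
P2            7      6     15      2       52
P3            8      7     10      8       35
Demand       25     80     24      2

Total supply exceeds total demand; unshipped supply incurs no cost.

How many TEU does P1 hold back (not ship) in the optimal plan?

An optimal plan:
  P1–Kent: 25 × 4 = 100
  P1–Ithaca: 60 × 5 = 300
  P1–Provo: 24 × 3 = 72
  P2–Ithaca: 20 × 6 = 120
  P2–Dover: 2 × 2 = 4
Total cost = 596.
P1 ships 109 of its 109, leaving 0.

0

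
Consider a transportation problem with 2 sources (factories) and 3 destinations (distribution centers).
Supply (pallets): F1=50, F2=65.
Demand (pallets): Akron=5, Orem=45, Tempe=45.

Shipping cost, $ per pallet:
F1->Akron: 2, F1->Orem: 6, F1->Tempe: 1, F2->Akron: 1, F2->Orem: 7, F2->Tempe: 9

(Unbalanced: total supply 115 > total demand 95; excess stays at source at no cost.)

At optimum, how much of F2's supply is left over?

20

An optimal plan:
  F1 to Orem: 5 × $6 = $30
  F1 to Tempe: 45 × $1 = $45
  F2 to Akron: 5 × $1 = $5
  F2 to Orem: 40 × $7 = $280
Total cost = $360.
F2 ships 45 of its 65, leaving 20.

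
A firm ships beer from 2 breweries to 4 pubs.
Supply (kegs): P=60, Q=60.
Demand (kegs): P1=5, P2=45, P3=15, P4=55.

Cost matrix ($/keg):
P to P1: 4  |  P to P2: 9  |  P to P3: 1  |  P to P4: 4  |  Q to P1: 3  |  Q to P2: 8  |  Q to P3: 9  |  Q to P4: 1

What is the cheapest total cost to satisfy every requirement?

Optimal allocation:
  P to P1: 5 × $4 = $20
  P to P2: 40 × $9 = $360
  P to P3: 15 × $1 = $15
  Q to P2: 5 × $8 = $40
  Q to P4: 55 × $1 = $55
Total = 20 + 360 + 15 + 40 + 55 = $490.

490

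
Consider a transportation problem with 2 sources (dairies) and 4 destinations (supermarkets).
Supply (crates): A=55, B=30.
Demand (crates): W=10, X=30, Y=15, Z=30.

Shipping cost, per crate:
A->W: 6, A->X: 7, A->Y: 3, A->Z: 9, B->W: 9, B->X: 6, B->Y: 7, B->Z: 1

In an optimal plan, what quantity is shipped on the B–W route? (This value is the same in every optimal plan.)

0

Optimal shipments:
  A to W: 10 × 6 = 60
  A to X: 30 × 7 = 210
  A to Y: 15 × 3 = 45
  B to Z: 30 × 1 = 30
Total cost = 345.
The route B→W is not used.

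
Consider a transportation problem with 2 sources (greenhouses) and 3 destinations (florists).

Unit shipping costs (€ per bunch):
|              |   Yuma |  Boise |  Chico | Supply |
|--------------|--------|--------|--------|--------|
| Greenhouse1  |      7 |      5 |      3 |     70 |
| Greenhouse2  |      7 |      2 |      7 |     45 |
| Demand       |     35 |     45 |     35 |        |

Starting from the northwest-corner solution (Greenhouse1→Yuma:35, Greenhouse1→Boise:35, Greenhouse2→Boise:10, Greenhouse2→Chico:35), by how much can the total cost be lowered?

245

Current plan cost = 35·7 + 35·5 + 10·2 + 35·7 = €685.
Optimal plan:
  Greenhouse1→Yuma: 35 × €7 = €245
  Greenhouse1→Chico: 35 × €3 = €105
  Greenhouse2→Boise: 45 × €2 = €90
Optimal cost = €440.
Saving = 685 − 440 = €245.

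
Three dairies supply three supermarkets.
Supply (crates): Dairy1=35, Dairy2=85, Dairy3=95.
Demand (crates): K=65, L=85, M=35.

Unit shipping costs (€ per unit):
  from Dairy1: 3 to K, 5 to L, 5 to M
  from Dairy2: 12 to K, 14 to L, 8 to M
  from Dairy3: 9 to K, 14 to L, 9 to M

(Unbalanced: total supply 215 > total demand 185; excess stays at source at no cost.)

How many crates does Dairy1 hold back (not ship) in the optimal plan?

Minimum-cost shipments:
  Dairy1 to L: 35 crates
  Dairy2 to L: 50 crates
  Dairy2 to M: 35 crates
  Dairy3 to K: 65 crates
Total cost = €1740.
Dairy1 ships 35 of its 35, leaving 0.

0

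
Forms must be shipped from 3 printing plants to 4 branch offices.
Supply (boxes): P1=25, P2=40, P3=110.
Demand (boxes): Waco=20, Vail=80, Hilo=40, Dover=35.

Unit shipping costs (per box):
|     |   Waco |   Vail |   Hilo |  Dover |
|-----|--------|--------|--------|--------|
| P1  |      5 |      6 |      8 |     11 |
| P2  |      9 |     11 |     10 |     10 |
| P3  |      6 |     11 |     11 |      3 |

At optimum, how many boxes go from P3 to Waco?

20

Optimal shipments:
  P1 to Vail: 25 × 6 = 150
  P2 to Hilo: 40 × 10 = 400
  P3 to Waco: 20 × 6 = 120
  P3 to Vail: 55 × 11 = 605
  P3 to Dover: 35 × 3 = 105
Total cost = 1380.
So P3→Waco carries 20 boxes.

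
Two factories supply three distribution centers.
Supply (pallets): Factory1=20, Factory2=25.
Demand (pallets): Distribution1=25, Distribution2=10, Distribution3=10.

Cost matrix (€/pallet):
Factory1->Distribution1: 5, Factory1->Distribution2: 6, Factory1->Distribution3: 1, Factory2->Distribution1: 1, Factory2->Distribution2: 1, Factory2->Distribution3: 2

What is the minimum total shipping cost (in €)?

One minimum-cost allocation:
  Factory1–Distribution1: 10 × €5 = €50
  Factory1–Distribution3: 10 × €1 = €10
  Factory2–Distribution1: 15 × €1 = €15
  Factory2–Distribution2: 10 × €1 = €10
Total = 50 + 10 + 15 + 10 = €85.
(Supply check: Factory1 ships 20; Factory2 ships 25.)

85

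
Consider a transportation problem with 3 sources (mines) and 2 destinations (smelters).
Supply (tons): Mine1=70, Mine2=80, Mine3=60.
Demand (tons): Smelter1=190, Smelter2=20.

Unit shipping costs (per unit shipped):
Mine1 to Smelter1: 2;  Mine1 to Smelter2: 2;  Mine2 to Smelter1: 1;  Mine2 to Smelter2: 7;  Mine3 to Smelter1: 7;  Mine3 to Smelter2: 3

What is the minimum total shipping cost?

One minimum-cost allocation:
  Mine1 to Smelter1: 70 × 2 = 140
  Mine2 to Smelter1: 80 × 1 = 80
  Mine3 to Smelter1: 40 × 7 = 280
  Mine3 to Smelter2: 20 × 3 = 60
Total = 140 + 80 + 280 + 60 = 560.

560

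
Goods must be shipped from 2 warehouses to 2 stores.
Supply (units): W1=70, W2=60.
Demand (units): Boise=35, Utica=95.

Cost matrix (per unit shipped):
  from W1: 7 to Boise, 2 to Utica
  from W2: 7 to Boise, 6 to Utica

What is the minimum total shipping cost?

A cheapest plan:
  W1->Utica: 70 units
  W2->Boise: 35 units
  W2->Utica: 25 units
Total cost = 535.
(Supply check: W1 ships 70; W2 ships 60.)

535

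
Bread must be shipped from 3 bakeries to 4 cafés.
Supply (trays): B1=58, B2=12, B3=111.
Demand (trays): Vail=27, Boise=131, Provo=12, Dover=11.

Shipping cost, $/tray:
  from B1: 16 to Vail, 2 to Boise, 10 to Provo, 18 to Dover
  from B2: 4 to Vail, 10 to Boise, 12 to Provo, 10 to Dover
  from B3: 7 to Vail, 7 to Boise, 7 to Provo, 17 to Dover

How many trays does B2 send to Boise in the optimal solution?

0

Solving gives:
  B1–Boise: 58 × $2 = $116
  B2–Vail: 1 × $4 = $4
  B2–Dover: 11 × $10 = $110
  B3–Vail: 26 × $7 = $182
  B3–Boise: 73 × $7 = $511
  B3–Provo: 12 × $7 = $84
Total cost = $1007.
The route B2→Boise is not used.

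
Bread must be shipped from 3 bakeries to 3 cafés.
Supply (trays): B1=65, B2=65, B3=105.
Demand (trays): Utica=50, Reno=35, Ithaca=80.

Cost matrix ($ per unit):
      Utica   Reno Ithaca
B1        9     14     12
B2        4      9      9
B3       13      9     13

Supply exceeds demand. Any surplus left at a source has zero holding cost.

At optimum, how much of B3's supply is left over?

70

Minimum-cost shipments:
  B1 to Ithaca: 65 trays
  B2 to Utica: 50 trays
  B2 to Ithaca: 15 trays
  B3 to Reno: 35 trays
Total cost = $1430.
B3 ships 35 of its 105, leaving 70.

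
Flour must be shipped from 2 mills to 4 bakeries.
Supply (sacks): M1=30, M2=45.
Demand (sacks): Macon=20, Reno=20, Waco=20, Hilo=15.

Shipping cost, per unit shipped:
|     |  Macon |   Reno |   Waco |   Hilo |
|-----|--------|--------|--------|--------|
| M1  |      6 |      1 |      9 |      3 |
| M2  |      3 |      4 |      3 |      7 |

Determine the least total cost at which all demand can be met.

One minimum-cost allocation:
  M1->Reno: 15 × 1 = 15
  M1->Hilo: 15 × 3 = 45
  M2->Macon: 20 × 3 = 60
  M2->Reno: 5 × 4 = 20
  M2->Waco: 20 × 3 = 60
Total = 15 + 45 + 60 + 20 + 60 = 200.
(Supply check: M1 ships 30; M2 ships 45.)

200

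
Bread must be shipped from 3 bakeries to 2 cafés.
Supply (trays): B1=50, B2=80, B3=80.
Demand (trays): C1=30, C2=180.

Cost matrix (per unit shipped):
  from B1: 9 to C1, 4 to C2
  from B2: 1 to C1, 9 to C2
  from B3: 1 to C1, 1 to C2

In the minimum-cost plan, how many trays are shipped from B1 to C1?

0

The minimum-cost plan:
  B1->C2: 50 × 4 = 200
  B2->C1: 30 × 1 = 30
  B2->C2: 50 × 9 = 450
  B3->C2: 80 × 1 = 80
Total cost = 760.
The route B1→C1 is not used.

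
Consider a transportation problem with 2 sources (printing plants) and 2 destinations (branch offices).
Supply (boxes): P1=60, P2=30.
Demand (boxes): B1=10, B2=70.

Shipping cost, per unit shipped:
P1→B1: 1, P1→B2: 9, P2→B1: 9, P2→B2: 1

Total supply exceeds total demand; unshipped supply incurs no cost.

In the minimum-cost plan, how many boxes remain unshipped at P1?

10

Minimum-cost shipments:
  P1–B1: 10 boxes
  P1–B2: 40 boxes
  P2–B2: 30 boxes
Total cost = 400.
P1 ships 50 of its 60, leaving 10.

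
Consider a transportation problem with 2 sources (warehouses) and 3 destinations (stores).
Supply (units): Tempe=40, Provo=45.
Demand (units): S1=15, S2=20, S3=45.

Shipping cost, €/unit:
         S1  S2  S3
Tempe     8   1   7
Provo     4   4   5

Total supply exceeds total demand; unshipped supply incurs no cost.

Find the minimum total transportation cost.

Optimal allocation:
  Tempe->S2: 20 × €1 = €20
  Tempe->S3: 15 × €7 = €105
  Provo->S1: 15 × €4 = €60
  Provo->S3: 30 × €5 = €150
Total = 20 + 105 + 60 + 150 = €335.

335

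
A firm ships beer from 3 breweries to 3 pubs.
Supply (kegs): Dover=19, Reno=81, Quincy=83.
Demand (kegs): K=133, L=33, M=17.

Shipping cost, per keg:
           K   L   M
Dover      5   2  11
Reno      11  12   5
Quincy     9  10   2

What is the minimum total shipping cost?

Optimal allocation:
  Dover to L: 19 × 2 = 38
  Reno to K: 81 × 11 = 891
  Quincy to K: 52 × 9 = 468
  Quincy to L: 14 × 10 = 140
  Quincy to M: 17 × 2 = 34
Total = 38 + 891 + 468 + 140 + 34 = 1571.
(Supply check: Dover ships 19; Reno ships 81; Quincy ships 83.)

1571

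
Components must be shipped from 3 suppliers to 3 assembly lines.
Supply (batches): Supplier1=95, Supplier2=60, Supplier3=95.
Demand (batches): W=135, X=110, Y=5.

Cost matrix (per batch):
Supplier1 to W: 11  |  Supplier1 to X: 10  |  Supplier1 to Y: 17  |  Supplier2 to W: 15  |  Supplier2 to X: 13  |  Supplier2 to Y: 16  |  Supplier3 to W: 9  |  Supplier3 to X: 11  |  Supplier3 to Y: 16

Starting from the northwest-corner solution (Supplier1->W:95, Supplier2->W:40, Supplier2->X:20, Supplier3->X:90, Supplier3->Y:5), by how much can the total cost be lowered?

335

Current plan cost = 95·11 + 40·15 + 20·13 + 90·11 + 5·16 = 2975.
Optimal plan:
  Supplier1->W: 40 × 11 = 440
  Supplier1->X: 55 × 10 = 550
  Supplier2->X: 55 × 13 = 715
  Supplier2->Y: 5 × 16 = 80
  Supplier3->W: 95 × 9 = 855
Optimal cost = 2640.
Saving = 2975 − 2640 = 335.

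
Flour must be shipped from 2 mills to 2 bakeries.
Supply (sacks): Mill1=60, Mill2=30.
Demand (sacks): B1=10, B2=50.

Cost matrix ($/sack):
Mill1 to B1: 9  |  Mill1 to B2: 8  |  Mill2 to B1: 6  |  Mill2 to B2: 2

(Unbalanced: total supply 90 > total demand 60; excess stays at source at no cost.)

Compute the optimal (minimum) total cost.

A cheapest plan:
  Mill1 to B1: 10 × $9 = $90
  Mill1 to B2: 20 × $8 = $160
  Mill2 to B2: 30 × $2 = $60
Total = 90 + 160 + 60 = $310.

310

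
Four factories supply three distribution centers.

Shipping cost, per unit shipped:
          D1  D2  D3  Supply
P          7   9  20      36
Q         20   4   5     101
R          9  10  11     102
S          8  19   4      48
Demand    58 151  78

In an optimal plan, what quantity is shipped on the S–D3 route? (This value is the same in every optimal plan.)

48

Optimal shipments:
  P–D1: 36 × 7 = 252
  Q–D2: 71 × 4 = 284
  Q–D3: 30 × 5 = 150
  R–D1: 22 × 9 = 198
  R–D2: 80 × 10 = 800
  S–D3: 48 × 4 = 192
Total cost = 1876.
So S→D3 carries 48 pallets.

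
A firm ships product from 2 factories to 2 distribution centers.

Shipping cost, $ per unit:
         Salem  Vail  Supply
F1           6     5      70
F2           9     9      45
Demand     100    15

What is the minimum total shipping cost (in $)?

810

Optimal allocation:
  F1 to Salem: 55 × $6 = $330
  F1 to Vail: 15 × $5 = $75
  F2 to Salem: 45 × $9 = $405
Total = 330 + 75 + 405 = $810.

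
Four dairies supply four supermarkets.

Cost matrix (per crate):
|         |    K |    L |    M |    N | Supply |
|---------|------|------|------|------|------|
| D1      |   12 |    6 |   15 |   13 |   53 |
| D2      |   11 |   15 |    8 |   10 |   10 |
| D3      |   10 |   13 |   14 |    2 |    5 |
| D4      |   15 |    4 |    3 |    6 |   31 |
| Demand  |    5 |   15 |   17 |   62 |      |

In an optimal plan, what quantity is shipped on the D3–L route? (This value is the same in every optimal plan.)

0

The minimum-cost plan:
  D1–K: 5 × 12 = 60
  D1–L: 15 × 6 = 90
  D1–N: 33 × 13 = 429
  D2–N: 10 × 10 = 100
  D3–N: 5 × 2 = 10
  D4–M: 17 × 3 = 51
  D4–N: 14 × 6 = 84
Total cost = 824.
The route D3→L is not used.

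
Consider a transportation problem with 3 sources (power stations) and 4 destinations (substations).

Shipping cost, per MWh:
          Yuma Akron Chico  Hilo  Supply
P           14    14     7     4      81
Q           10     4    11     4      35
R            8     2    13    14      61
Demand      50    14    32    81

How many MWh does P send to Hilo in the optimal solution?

The minimum-cost plan:
  P–Chico: 32 MWh
  P–Hilo: 49 MWh
  Q–Yuma: 3 MWh
  Q–Hilo: 32 MWh
  R–Yuma: 47 MWh
  R–Akron: 14 MWh
Total cost = 982.
So P→Hilo carries 49 MWh.

49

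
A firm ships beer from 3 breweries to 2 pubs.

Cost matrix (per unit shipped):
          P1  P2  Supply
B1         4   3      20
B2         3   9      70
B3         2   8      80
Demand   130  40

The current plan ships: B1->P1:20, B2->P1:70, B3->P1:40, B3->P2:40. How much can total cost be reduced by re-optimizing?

Current plan cost = 20·4 + 70·3 + 40·2 + 40·8 = 690.
Optimal plan:
  B1→P2: 20 × 3 = 60
  B2→P1: 50 × 3 = 150
  B2→P2: 20 × 9 = 180
  B3→P1: 80 × 2 = 160
Optimal cost = 550.
Saving = 690 − 550 = 140.

140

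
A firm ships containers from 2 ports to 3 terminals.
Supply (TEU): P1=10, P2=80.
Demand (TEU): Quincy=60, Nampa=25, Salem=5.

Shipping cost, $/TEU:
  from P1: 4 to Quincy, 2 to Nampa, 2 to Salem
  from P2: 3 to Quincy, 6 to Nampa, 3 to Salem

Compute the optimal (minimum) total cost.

305

Optimal allocation:
  P1 to Nampa: 10 TEU
  P2 to Quincy: 60 TEU
  P2 to Nampa: 15 TEU
  P2 to Salem: 5 TEU
Total cost = $305.
(Supply check: P1 ships 10; P2 ships 80.)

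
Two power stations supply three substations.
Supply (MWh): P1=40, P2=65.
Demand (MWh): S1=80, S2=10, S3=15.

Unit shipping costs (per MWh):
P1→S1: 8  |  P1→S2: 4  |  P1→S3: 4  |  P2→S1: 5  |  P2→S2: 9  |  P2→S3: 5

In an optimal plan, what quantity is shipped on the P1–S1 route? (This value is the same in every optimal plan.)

Solving gives:
  P1→S1: 15 × 8 = 120
  P1→S2: 10 × 4 = 40
  P1→S3: 15 × 4 = 60
  P2→S1: 65 × 5 = 325
Total cost = 545.
So P1→S1 carries 15 MWh.

15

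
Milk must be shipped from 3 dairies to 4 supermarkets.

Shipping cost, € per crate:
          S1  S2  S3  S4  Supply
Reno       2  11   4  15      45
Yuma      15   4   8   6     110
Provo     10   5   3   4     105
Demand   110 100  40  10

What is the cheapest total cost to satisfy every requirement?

One minimum-cost allocation:
  Reno->S1: 45 × €2 = €90
  Yuma->S2: 100 × €4 = €400
  Yuma->S4: 10 × €6 = €60
  Provo->S1: 65 × €10 = €650
  Provo->S3: 40 × €3 = €120
Total = 90 + 400 + 60 + 650 + 120 = €1320.

1320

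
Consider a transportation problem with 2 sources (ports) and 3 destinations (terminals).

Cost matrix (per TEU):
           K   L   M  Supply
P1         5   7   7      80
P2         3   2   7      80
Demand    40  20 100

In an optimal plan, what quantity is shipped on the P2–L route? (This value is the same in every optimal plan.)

Optimal shipments:
  P1→M: 80 × 7 = 560
  P2→K: 40 × 3 = 120
  P2→L: 20 × 2 = 40
  P2→M: 20 × 7 = 140
Total cost = 860.
So P2→L carries 20 TEU.

20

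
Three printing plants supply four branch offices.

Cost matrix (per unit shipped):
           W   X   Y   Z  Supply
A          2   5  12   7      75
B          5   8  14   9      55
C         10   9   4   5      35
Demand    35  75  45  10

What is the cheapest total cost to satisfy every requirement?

Optimal allocation:
  A->X: 75 × 5 = 375
  B->W: 35 × 5 = 175
  B->Y: 10 × 14 = 140
  B->Z: 10 × 9 = 90
  C->Y: 35 × 4 = 140
Total = 375 + 175 + 140 + 90 + 140 = 920.

920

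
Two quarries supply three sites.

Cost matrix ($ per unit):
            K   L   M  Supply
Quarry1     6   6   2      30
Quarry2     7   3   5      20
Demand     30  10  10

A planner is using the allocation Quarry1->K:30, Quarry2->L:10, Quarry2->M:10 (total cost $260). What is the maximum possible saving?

Current plan cost = 30·6 + 10·3 + 10·5 = $260.
Optimal plan:
  Quarry1–K: 20 × $6 = $120
  Quarry1–M: 10 × $2 = $20
  Quarry2–K: 10 × $7 = $70
  Quarry2–L: 10 × $3 = $30
Optimal cost = $240.
Saving = 260 − 240 = $20.

20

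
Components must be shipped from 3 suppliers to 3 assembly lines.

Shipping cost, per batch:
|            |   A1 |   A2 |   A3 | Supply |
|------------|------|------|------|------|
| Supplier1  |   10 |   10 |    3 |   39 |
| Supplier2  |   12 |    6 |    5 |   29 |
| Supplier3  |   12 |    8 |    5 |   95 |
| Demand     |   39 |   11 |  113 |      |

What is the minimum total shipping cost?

One minimum-cost allocation:
  Supplier1->A3: 39 × 3 = 117
  Supplier2->A2: 11 × 6 = 66
  Supplier2->A3: 18 × 5 = 90
  Supplier3->A1: 39 × 12 = 468
  Supplier3->A3: 56 × 5 = 280
Total = 117 + 66 + 90 + 468 + 280 = 1021.

1021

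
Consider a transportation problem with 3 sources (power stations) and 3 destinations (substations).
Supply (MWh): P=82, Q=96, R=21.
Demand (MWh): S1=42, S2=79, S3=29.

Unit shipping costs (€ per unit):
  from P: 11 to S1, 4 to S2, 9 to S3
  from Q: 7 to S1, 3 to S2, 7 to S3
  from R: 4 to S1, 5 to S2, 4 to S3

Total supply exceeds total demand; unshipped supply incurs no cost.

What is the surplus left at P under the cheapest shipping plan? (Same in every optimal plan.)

49

Minimum-cost shipments:
  P->S2: 33 × €4 = €132
  Q->S1: 42 × €7 = €294
  Q->S2: 46 × €3 = €138
  Q->S3: 8 × €7 = €56
  R->S3: 21 × €4 = €84
Total cost = €704.
P ships 33 of its 82, leaving 49.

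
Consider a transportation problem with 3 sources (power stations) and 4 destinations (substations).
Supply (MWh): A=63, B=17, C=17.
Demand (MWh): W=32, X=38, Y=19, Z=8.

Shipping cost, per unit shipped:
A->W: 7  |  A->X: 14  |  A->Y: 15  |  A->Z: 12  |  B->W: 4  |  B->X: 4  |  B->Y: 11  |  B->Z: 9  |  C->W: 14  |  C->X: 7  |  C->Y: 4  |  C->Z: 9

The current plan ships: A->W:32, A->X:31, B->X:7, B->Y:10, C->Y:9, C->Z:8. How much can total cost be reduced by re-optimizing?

124

Current plan cost = 32·7 + 31·14 + 7·4 + 10·11 + 9·4 + 8·9 = 904.
Optimal plan:
  A to W: 32 MWh
  A to X: 21 MWh
  A to Y: 2 MWh
  A to Z: 8 MWh
  B to X: 17 MWh
  C to Y: 17 MWh
Optimal cost = 780.
Saving = 904 − 780 = 124.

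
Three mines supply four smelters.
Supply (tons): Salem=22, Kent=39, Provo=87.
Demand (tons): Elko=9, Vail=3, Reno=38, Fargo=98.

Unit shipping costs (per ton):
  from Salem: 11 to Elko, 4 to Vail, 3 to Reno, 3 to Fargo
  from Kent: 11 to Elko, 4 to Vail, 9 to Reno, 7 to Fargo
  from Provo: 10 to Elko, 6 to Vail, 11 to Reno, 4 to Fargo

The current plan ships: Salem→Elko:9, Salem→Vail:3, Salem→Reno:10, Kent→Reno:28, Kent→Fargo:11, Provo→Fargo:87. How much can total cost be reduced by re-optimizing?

72

Current plan cost = 9·11 + 3·4 + 10·3 + 28·9 + 11·7 + 87·4 = 818.
Optimal plan:
  Salem->Reno: 22 tons
  Kent->Elko: 9 tons
  Kent->Vail: 3 tons
  Kent->Reno: 16 tons
  Kent->Fargo: 11 tons
  Provo->Fargo: 87 tons
Optimal cost = 746.
Saving = 818 − 746 = 72.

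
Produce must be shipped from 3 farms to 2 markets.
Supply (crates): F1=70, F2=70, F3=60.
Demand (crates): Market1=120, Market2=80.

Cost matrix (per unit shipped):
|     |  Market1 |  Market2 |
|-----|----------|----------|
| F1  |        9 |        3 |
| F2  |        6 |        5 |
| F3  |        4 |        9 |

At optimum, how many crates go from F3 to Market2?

Optimal shipments:
  F1–Market2: 70 crates
  F2–Market1: 60 crates
  F2–Market2: 10 crates
  F3–Market1: 60 crates
Total cost = 860.
The route F3→Market2 is not used.

0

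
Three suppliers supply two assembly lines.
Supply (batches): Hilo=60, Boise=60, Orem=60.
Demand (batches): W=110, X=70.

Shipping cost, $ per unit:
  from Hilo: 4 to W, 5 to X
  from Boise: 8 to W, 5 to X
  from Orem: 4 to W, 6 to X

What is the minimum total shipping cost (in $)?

790

Optimal allocation:
  Hilo→W: 50 × $4 = $200
  Hilo→X: 10 × $5 = $50
  Boise→X: 60 × $5 = $300
  Orem→W: 60 × $4 = $240
Total = 200 + 50 + 300 + 240 = $790.
(Supply check: Hilo ships 60; Boise ships 60; Orem ships 60.)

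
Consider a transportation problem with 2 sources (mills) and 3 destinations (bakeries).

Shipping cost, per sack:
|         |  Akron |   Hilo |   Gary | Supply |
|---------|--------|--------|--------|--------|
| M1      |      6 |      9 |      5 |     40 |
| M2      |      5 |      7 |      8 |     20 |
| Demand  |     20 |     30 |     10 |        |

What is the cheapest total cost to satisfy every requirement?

One minimum-cost allocation:
  M1–Akron: 20 × 6 = 120
  M1–Hilo: 10 × 9 = 90
  M1–Gary: 10 × 5 = 50
  M2–Hilo: 20 × 7 = 140
Total = 120 + 90 + 50 + 140 = 400.
(Supply check: M1 ships 40; M2 ships 20.)

400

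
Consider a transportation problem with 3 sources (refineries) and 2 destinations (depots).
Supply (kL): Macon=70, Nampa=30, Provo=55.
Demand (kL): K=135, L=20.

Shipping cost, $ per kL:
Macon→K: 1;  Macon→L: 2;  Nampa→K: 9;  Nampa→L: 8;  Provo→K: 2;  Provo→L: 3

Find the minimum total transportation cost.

430

An optimal shipping plan:
  Macon->K: 70 kL
  Nampa->K: 10 kL
  Nampa->L: 20 kL
  Provo->K: 55 kL
Total cost = $430.
(Supply check: Macon ships 70; Nampa ships 30; Provo ships 55.)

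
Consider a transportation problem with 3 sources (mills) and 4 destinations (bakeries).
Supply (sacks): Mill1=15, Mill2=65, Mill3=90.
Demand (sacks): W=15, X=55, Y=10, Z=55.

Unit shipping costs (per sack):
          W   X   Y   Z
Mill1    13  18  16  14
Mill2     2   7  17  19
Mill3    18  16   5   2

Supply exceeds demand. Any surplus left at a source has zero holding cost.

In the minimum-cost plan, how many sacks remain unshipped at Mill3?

An optimal plan:
  Mill2->W: 15 sacks
  Mill2->X: 50 sacks
  Mill3->X: 5 sacks
  Mill3->Y: 10 sacks
  Mill3->Z: 55 sacks
Total cost = 620.
Mill3 ships 70 of its 90, leaving 20.

20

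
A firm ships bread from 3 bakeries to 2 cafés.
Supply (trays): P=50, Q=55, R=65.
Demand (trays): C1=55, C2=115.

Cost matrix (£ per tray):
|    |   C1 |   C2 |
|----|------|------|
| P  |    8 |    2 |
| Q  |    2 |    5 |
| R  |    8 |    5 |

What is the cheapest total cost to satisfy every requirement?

535

An optimal shipping plan:
  P–C2: 50 × £2 = £100
  Q–C1: 55 × £2 = £110
  R–C2: 65 × £5 = £325
Total = 100 + 110 + 325 = £535.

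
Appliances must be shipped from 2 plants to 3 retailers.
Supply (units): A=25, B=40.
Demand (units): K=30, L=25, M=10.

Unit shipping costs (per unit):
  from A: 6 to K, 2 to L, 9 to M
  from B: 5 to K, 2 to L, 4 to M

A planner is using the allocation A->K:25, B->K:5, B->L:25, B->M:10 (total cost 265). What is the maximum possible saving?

25

Current plan cost = 25·6 + 5·5 + 25·2 + 10·4 = 265.
Optimal plan:
  A->L: 25 × 2 = 50
  B->K: 30 × 5 = 150
  B->M: 10 × 4 = 40
Optimal cost = 240.
Saving = 265 − 240 = 25.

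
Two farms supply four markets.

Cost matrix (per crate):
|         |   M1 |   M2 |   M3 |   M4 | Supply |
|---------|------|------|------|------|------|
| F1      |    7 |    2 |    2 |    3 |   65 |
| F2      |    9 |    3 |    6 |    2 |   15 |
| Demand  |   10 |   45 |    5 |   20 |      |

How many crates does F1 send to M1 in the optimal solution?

10

The minimum-cost plan:
  F1–M1: 10 × 7 = 70
  F1–M2: 45 × 2 = 90
  F1–M3: 5 × 2 = 10
  F1–M4: 5 × 3 = 15
  F2–M4: 15 × 2 = 30
Total cost = 215.
So F1→M1 carries 10 crates.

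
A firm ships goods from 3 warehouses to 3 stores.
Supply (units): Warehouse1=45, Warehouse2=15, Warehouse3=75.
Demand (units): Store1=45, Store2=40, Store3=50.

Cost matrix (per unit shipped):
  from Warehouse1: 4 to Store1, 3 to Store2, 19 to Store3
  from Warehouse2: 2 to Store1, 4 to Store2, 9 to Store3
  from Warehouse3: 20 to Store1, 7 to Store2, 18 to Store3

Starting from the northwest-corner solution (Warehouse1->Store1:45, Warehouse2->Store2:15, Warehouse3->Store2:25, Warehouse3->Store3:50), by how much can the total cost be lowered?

90

Current plan cost = 45·4 + 15·4 + 25·7 + 50·18 = 1315.
Optimal plan:
  Warehouse1→Store1: 45 × 4 = 180
  Warehouse2→Store3: 15 × 9 = 135
  Warehouse3→Store2: 40 × 7 = 280
  Warehouse3→Store3: 35 × 18 = 630
Optimal cost = 1225.
Saving = 1315 − 1225 = 90.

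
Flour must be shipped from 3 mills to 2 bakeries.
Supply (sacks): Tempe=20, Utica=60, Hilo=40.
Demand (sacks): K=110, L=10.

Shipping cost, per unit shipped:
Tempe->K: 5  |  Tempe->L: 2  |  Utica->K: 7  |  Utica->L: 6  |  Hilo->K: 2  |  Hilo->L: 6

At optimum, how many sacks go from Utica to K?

60

Solving gives:
  Tempe→K: 10 × 5 = 50
  Tempe→L: 10 × 2 = 20
  Utica→K: 60 × 7 = 420
  Hilo→K: 40 × 2 = 80
Total cost = 570.
So Utica→K carries 60 sacks.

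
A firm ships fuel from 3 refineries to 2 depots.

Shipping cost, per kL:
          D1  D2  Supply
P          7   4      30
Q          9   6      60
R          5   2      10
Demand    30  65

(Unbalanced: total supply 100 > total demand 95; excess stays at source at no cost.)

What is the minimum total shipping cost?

An optimal shipping plan:
  P–D2: 30 × 4 = 120
  Q–D1: 30 × 9 = 270
  Q–D2: 25 × 6 = 150
  R–D2: 10 × 2 = 20
Total = 120 + 270 + 150 + 20 = 560.
(Supply check: P ships 30; Q ships 55; R ships 10.)

560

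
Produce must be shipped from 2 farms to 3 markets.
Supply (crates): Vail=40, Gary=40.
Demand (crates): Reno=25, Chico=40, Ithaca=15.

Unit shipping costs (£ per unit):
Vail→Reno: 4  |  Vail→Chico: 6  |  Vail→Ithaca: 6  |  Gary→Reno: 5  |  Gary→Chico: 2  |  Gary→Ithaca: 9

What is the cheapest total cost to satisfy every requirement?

270

One minimum-cost allocation:
  Vail->Reno: 25 crates
  Vail->Ithaca: 15 crates
  Gary->Chico: 40 crates
Total cost = £270.
(Supply check: Vail ships 40; Gary ships 40.)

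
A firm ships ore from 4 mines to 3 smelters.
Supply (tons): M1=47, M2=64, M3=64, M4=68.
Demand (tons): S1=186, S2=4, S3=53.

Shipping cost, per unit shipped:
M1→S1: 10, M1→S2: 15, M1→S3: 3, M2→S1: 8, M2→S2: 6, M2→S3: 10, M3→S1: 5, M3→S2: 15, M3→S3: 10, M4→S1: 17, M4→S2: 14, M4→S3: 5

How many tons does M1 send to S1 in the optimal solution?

Solving gives:
  M1->S1: 47 × 10 = 470
  M2->S1: 64 × 8 = 512
  M3->S1: 64 × 5 = 320
  M4->S1: 11 × 17 = 187
  M4->S2: 4 × 14 = 56
  M4->S3: 53 × 5 = 265
Total cost = 1810.
So M1→S1 carries 47 tons.

47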